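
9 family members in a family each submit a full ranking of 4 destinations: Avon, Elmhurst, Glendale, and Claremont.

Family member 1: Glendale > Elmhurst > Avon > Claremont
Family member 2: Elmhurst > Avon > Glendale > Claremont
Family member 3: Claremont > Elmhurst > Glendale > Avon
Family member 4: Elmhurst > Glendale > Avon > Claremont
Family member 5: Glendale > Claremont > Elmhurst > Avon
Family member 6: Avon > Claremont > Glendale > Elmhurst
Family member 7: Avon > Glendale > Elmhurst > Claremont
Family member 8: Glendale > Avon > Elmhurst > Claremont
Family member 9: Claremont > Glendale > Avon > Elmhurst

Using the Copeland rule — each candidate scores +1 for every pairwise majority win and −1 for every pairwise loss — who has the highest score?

Pairwise results:
  Avon vs Elmhurst: Elmhurst wins 5–4.
  Avon vs Glendale: Glendale wins 6–3.
  Avon vs Claremont: Avon wins 6–3.
  Elmhurst vs Glendale: Glendale wins 6–3.
  Elmhurst vs Claremont: Elmhurst wins 5–4.
  Glendale vs Claremont: Glendale wins 6–3.
Copeland scores (wins − losses):
  Avon: 1 − 2 = -1
  Elmhurst: 2 − 1 = 1
  Glendale: 3 − 0 = 3
  Claremont: 0 − 3 = -3
Glendale has the best Copeland score.

Glendale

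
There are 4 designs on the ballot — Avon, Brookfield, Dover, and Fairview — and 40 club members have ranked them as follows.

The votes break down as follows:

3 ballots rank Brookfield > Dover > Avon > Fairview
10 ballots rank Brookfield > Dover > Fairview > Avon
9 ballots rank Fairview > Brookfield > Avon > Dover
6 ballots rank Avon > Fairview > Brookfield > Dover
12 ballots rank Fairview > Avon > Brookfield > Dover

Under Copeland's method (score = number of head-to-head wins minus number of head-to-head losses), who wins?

Pairwise results:
  Avon vs Brookfield: Brookfield wins 22–18.
  Avon vs Dover: Avon wins 27–13.
  Avon vs Fairview: Fairview wins 31–9.
  Brookfield vs Dover: Brookfield wins 40–0.
  Brookfield vs Fairview: Fairview wins 27–13.
  Dover vs Fairview: Fairview wins 27–13.
Copeland scores (wins − losses):
  Avon: 1 − 2 = -1
  Brookfield: 2 − 1 = 1
  Dover: 0 − 3 = -3
  Fairview: 3 − 0 = 3
Fairview has the best Copeland score.

Fairview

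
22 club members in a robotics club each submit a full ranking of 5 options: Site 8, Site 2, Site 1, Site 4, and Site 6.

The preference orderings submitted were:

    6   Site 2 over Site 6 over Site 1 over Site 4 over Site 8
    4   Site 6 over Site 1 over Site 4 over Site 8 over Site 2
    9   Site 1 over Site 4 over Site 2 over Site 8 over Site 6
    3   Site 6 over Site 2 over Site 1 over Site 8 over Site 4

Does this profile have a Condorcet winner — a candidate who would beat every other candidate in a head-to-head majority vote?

No

Head-to-head results (22 voters total):
Site 8 vs Site 2: Site 2 wins 18–4.
Site 8 vs Site 1: Site 1 wins 22–0.
Site 8 vs Site 4: Site 4 wins 19–3.
Site 8 vs Site 6: Site 6 wins 13–9.
Site 2 vs Site 1: Site 1 wins 13–9.
Site 2 vs Site 4: Site 4 wins 13–9.
Site 2 vs Site 6: Site 2 wins 15–7.
Site 1 vs Site 4: Site 1 wins 22–0.
Site 1 vs Site 6: Site 6 wins 13–9.
Site 4 vs Site 6: Site 6 wins 13–9.
No candidate beats all others: Site 2 beats Site 6 beats Site 1 beats Site 2, a majority cycle.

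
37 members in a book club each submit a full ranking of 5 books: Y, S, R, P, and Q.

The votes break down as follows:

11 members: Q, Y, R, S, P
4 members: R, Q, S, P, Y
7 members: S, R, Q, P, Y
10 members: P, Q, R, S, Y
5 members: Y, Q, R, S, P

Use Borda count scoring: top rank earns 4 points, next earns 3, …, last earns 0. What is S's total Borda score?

62

Borda scores:
  Y: 11·3 + 4·0 + 7·0 + 10·0 + 5·4 = 53
  S: 11·1 + 4·2 + 7·4 + 10·1 + 5·1 = 62
  R: 11·2 + 4·4 + 7·3 + 10·2 + 5·2 = 89
  P: 11·0 + 4·1 + 7·1 + 10·4 + 5·0 = 51
  Q: 11·4 + 4·3 + 7·2 + 10·3 + 5·3 = 115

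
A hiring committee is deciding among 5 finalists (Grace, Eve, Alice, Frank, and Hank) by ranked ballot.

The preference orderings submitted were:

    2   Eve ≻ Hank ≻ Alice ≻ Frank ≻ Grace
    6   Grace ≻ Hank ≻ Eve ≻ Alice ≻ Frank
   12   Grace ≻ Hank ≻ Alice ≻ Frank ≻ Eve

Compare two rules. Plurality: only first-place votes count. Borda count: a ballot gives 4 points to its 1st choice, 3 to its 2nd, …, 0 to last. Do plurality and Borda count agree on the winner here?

Yes

Plurality first-place counts: Grace 18, Eve 2, Alice 0, Frank 0, Hank 0 → Grace.
Borda totals: Grace 72, Eve 20, Alice 34, Frank 14, Hank 60 → Grace.
The two rules agree on Grace.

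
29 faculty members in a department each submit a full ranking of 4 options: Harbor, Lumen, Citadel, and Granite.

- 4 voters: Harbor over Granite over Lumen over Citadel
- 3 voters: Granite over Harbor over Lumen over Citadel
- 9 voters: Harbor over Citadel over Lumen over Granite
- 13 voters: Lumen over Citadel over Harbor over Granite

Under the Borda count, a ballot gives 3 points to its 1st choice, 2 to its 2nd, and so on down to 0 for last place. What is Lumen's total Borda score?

55

Borda scores:
  Harbor: 4·3 + 3·2 + 9·3 + 13·1 = 58
  Lumen: 4·1 + 3·1 + 9·1 + 13·3 = 55
  Citadel: 4·0 + 3·0 + 9·2 + 13·2 = 44
  Granite: 4·2 + 3·3 + 9·0 + 13·0 = 17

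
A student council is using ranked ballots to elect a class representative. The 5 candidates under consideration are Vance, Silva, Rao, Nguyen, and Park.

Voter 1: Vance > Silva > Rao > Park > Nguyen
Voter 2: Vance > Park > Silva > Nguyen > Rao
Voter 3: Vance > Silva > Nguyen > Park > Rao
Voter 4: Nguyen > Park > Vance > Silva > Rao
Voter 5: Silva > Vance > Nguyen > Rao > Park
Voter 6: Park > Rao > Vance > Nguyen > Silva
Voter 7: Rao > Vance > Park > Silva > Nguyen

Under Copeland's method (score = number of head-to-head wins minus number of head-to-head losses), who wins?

Vance

Pairwise results:
  Vance vs Silva: Vance wins 6–1.
  Vance vs Rao: Vance wins 5–2.
  Vance vs Nguyen: Vance wins 6–1.
  Vance vs Park: Vance wins 5–2.
  Silva vs Rao: Silva wins 5–2.
  Silva vs Nguyen: Silva wins 5–2.
  Silva vs Park: Park wins 4–3.
  Rao vs Nguyen: Nguyen wins 4–3.
  Rao vs Park: Park wins 4–3.
  Nguyen vs Park: Park wins 4–3.
Copeland scores (wins − losses):
  Vance: 4 − 0 = 4
  Silva: 2 − 2 = 0
  Rao: 0 − 4 = -4
  Nguyen: 1 − 3 = -2
  Park: 3 − 1 = 2
Vance has the best Copeland score.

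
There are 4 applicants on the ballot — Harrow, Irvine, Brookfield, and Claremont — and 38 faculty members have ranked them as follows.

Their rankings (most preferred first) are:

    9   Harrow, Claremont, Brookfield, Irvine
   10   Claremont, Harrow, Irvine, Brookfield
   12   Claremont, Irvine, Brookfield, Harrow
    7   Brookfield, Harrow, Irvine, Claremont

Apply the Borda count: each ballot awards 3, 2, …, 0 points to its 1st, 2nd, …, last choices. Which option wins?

Borda scores:
  Harrow: 9·3 + 10·2 + 12·0 + 7·2 = 61
  Irvine: 9·0 + 10·1 + 12·2 + 7·1 = 41
  Brookfield: 9·1 + 10·0 + 12·1 + 7·3 = 42
  Claremont: 9·2 + 10·3 + 12·3 + 7·0 = 84
Claremont has the highest total.

Claremont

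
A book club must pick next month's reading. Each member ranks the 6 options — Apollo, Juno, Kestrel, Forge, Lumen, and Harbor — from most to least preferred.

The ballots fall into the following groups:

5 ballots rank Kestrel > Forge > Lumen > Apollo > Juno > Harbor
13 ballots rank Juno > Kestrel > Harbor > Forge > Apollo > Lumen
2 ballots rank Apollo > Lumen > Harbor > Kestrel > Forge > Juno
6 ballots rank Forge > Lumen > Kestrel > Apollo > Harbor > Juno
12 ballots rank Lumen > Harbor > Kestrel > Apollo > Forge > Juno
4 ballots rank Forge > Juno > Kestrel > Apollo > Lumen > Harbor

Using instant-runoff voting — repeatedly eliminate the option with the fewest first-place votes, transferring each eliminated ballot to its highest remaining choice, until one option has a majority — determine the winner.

Round 1: Juno 13, Lumen 12, Forge 10, Kestrel 5, Apollo 2, Harbor 0. Harbor has the fewest and is eliminated.
Round 2: Juno 13, Lumen 12, Forge 10, Kestrel 5, Apollo 2. Apollo has the fewest and is eliminated.
Round 3: Lumen 14, Juno 13, Forge 10, Kestrel 5. Kestrel has the fewest and is eliminated.
Round 4: Forge 15, Lumen 14, Juno 13. Juno has the fewest and is eliminated.
Round 5: Forge 28, Lumen 14. Forge has a majority.

Forge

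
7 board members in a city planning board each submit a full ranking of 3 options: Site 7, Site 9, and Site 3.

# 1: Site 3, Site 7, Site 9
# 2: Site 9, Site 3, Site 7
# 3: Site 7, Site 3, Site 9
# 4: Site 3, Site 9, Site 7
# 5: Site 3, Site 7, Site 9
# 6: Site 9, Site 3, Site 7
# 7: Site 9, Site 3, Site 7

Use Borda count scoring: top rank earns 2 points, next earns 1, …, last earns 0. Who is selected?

Borda scores:
  Site 7: 1 + 0 + 2 + 0 + 1 + 0 + 0 = 4
  Site 9: 0 + 2 + 0 + 1 + 0 + 2 + 2 = 7
  Site 3: 2 + 1 + 1 + 2 + 2 + 1 + 1 = 10
Site 3 has the highest total.

Site 3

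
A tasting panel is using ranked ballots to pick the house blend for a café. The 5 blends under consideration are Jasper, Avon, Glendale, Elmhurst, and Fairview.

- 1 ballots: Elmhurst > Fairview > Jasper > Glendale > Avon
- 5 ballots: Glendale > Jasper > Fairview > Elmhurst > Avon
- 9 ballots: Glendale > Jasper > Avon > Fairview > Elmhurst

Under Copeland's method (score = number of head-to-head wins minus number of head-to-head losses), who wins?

Glendale

Pairwise results:
  Jasper vs Avon: Jasper wins 15–0.
  Jasper vs Glendale: Glendale wins 14–1.
  Jasper vs Elmhurst: Jasper wins 14–1.
  Jasper vs Fairview: Jasper wins 14–1.
  Avon vs Glendale: Glendale wins 15–0.
  Avon vs Elmhurst: Avon wins 9–6.
  Avon vs Fairview: Avon wins 9–6.
  Glendale vs Elmhurst: Glendale wins 14–1.
  Glendale vs Fairview: Glendale wins 14–1.
  Elmhurst vs Fairview: Fairview wins 14–1.
Copeland scores (wins − losses):
  Jasper: 3 − 1 = 2
  Avon: 2 − 2 = 0
  Glendale: 4 − 0 = 4
  Elmhurst: 0 − 4 = -4
  Fairview: 1 − 3 = -2
Glendale has the best Copeland score.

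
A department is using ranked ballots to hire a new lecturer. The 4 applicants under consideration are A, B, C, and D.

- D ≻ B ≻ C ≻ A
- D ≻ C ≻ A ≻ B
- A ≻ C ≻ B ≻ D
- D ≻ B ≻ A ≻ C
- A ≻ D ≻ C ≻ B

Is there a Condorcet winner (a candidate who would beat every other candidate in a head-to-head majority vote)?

Head-to-head results (5 voters total):
A vs B: A wins 3–2.
A vs C: A wins 3–2.
A vs D: D wins 3–2.
B vs C: C wins 3–2.
B vs D: D wins 4–1.
C vs D: D wins 4–1.
D beats each rival — A (3–2), B (4–1), C (4–1) — so D is the Condorcet winner.

Yes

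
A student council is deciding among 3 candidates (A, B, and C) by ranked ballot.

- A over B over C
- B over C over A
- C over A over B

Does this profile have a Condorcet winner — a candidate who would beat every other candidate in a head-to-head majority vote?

No

Head-to-head results (3 voters total):
A vs B: A wins 2–1.
A vs C: C wins 2–1.
B vs C: B wins 2–1.
No candidate beats all others: A beats B beats C beats A, a majority cycle.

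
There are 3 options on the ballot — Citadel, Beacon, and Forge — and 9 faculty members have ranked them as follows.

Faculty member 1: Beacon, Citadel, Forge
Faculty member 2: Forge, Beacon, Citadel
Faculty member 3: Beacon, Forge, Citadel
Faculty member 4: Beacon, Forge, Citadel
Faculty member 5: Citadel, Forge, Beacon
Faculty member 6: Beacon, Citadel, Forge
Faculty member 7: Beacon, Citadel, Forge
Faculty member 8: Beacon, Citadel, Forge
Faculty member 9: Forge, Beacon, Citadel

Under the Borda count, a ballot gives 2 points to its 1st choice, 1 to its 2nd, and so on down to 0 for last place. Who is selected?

Borda scores:
  Citadel: 1 + 0 + 0 + 0 + 2 + 1 + 1 + 1 + 0 = 6
  Beacon: 2 + 1 + 2 + 2 + 0 + 2 + 2 + 2 + 1 = 14
  Forge: 0 + 2 + 1 + 1 + 1 + 0 + 0 + 0 + 2 = 7
Beacon has the highest total.

Beacon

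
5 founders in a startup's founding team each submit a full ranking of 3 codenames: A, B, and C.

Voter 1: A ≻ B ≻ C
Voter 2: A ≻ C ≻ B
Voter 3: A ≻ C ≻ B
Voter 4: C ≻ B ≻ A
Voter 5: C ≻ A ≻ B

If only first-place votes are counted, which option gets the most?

First-place vote totals:
  A: 3
  B: 0
  C: 2
A has the most first-place votes.

A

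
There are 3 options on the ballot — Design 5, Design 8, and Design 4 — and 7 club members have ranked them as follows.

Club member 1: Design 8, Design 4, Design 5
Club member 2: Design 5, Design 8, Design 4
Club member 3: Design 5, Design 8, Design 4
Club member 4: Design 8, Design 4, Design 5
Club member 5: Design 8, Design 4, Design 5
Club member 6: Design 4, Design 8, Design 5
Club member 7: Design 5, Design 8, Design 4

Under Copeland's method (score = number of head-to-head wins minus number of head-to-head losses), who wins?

Pairwise results:
  Design 5 vs Design 8: Design 8 wins 4–3.
  Design 5 vs Design 4: Design 4 wins 4–3.
  Design 8 vs Design 4: Design 8 wins 6–1.
Copeland scores (wins − losses):
  Design 5: 0 − 2 = -2
  Design 8: 2 − 0 = 2
  Design 4: 1 − 1 = 0
Design 8 has the best Copeland score.

Design 8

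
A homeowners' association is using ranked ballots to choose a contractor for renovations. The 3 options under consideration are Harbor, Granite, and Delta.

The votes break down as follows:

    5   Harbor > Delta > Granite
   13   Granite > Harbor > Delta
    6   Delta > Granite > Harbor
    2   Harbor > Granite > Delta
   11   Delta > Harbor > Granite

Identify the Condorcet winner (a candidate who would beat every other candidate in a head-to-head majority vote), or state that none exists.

Head-to-head results (37 voters total):
Harbor vs Granite: Granite wins 19–18.
Harbor vs Delta: Harbor wins 20–17.
Granite vs Delta: Delta wins 22–15.
No candidate beats all others: Harbor beats Delta beats Granite beats Harbor, a majority cycle.

No Condorcet winner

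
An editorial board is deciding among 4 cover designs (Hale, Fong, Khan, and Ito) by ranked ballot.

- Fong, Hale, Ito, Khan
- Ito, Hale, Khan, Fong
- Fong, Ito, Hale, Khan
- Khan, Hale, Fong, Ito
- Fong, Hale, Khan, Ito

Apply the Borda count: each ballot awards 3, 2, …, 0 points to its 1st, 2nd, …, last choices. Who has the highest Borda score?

Borda scores:
  Hale: 2 + 2 + 1 + 2 + 2 = 9
  Fong: 3 + 0 + 3 + 1 + 3 = 10
  Khan: 0 + 1 + 0 + 3 + 1 = 5
  Ito: 1 + 3 + 2 + 0 + 0 = 6
Fong has the highest total.

Fong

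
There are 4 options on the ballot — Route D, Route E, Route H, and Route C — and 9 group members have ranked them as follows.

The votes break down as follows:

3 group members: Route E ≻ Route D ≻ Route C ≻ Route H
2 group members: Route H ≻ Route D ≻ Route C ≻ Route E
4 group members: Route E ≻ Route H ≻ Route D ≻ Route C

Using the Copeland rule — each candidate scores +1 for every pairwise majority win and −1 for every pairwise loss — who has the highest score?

Route E

Pairwise results:
  Route D vs Route E: Route E wins 7–2.
  Route D vs Route H: Route H wins 6–3.
  Route D vs Route C: Route D wins 9–0.
  Route E vs Route H: Route E wins 7–2.
  Route E vs Route C: Route E wins 7–2.
  Route H vs Route C: Route H wins 6–3.
Copeland scores (wins − losses):
  Route D: 1 − 2 = -1
  Route E: 3 − 0 = 3
  Route H: 2 − 1 = 1
  Route C: 0 − 3 = -3
Route E has the best Copeland score.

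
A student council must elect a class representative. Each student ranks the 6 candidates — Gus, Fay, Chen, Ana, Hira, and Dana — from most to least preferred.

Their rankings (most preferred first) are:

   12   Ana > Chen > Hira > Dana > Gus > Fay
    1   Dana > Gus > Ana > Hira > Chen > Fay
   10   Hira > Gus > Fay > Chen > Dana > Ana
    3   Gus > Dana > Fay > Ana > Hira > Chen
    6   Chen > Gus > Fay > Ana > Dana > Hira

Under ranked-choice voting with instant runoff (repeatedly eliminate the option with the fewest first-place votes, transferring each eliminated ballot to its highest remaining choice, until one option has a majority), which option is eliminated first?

Round 1: Ana 12, Hira 10, Chen 6, Gus 3, Dana 1, Fay 0. Fay has the fewest and is eliminated.
Round 2: Ana 12, Hira 10, Chen 6, Gus 3, Dana 1. Dana has the fewest and is eliminated.
Round 3: Ana 12, Hira 10, Chen 6, Gus 4. Gus has the fewest and is eliminated.
Round 4: Ana 16, Hira 10, Chen 6. Chen has the fewest and is eliminated.
Round 5: Ana 22, Hira 10. Ana has a majority.

Fay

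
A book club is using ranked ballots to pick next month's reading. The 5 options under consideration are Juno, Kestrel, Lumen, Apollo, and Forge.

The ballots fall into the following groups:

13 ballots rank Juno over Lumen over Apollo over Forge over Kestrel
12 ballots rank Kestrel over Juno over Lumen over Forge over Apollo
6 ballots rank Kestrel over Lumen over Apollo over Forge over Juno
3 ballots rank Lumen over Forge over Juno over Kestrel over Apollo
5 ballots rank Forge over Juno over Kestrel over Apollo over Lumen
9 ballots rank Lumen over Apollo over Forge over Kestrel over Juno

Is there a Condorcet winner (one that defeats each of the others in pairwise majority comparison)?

No

Head-to-head results (48 voters total):
Juno vs Kestrel: Kestrel wins 27–21.
Juno vs Lumen: Juno wins 30–18.
Juno vs Apollo: Juno wins 33–15.
Juno vs Forge: Juno wins 25–23.
Kestrel vs Lumen: Lumen wins 25–23.
Kestrel vs Apollo: Kestrel wins 26–22.
Kestrel vs Forge: Forge wins 30–18.
Lumen vs Apollo: Lumen wins 43–5.
Lumen vs Forge: Lumen wins 43–5.
Apollo vs Forge: Apollo wins 28–20.
No candidate beats all others: Juno beats Lumen beats Kestrel beats Juno, a majority cycle.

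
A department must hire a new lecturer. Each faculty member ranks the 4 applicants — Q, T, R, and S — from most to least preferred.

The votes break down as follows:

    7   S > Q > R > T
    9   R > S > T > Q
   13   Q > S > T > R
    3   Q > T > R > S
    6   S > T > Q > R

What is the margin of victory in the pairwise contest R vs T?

Ballots ranking R above T: 7+9 = 16.
Ballots ranking T above R: 13+3+6 = 22.
T wins 22–16, a margin of 6.

6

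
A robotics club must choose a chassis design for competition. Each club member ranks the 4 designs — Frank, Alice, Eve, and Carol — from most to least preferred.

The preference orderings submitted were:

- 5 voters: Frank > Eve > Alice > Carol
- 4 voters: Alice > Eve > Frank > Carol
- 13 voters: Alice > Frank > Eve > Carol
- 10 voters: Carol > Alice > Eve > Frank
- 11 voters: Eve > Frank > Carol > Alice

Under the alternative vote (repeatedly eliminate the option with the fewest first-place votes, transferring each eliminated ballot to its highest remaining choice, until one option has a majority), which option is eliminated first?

Frank

Round 1: Alice 17, Eve 11, Carol 10, Frank 5. Frank has the fewest and is eliminated.
Round 2: Alice 17, Eve 16, Carol 10. Carol has the fewest and is eliminated.
Round 3: Alice 27, Eve 16. Alice has a majority.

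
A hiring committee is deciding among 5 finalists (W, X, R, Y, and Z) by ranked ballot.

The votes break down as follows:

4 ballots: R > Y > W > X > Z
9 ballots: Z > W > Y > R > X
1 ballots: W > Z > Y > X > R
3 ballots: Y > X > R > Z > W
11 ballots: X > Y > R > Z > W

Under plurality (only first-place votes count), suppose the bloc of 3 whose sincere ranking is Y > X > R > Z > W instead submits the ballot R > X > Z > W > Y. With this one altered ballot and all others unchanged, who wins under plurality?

X

First-place totals with the altered ballot: W 1, X 11, R 7, Y 0, Z 9.
The winner is unchanged: still X.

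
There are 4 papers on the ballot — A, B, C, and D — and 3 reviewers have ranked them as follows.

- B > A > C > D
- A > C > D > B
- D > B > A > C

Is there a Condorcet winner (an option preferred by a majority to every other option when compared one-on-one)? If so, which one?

No Condorcet winner

Head-to-head results (3 voters total):
A vs B: B wins 2–1.
A vs C: A wins 3–0.
A vs D: A wins 2–1.
B vs C: B wins 2–1.
B vs D: D wins 2–1.
C vs D: C wins 2–1.
No candidate beats all others: A beats D beats B beats A, a majority cycle.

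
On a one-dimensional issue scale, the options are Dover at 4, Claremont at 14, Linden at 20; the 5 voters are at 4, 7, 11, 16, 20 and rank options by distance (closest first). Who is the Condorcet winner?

With single-peaked preferences on a line, the Condorcet winner is the candidate closest to the median voter.
The median voter (position 11) is closest to Claremont at 14.
Check: Claremont vs Linden — voters closer to Claremont: 4 of 5.

Claremont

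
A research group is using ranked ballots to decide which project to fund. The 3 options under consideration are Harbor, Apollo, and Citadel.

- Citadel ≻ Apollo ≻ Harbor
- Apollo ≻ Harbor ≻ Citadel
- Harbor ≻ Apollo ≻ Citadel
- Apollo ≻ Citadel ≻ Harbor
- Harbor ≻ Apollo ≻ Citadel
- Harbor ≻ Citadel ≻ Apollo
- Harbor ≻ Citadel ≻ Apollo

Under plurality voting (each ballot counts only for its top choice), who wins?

First-place vote totals:
  Harbor: 4
  Apollo: 2
  Citadel: 1
Harbor has the most first-place votes.

Harbor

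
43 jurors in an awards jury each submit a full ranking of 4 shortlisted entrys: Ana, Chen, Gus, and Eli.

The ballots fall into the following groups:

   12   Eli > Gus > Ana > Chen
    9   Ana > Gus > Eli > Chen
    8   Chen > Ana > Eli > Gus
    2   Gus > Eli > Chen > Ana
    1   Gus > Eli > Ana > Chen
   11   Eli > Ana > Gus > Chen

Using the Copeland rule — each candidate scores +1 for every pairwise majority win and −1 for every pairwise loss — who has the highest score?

Eli

Pairwise results:
  Ana vs Chen: Ana wins 33–10.
  Ana vs Gus: Ana wins 28–15.
  Ana vs Eli: Eli wins 26–17.
  Chen vs Gus: Gus wins 35–8.
  Chen vs Eli: Eli wins 35–8.
  Gus vs Eli: Eli wins 31–12.
Copeland scores (wins − losses):
  Ana: 2 − 1 = 1
  Chen: 0 − 3 = -3
  Gus: 1 − 2 = -1
  Eli: 3 − 0 = 3
Eli has the best Copeland score.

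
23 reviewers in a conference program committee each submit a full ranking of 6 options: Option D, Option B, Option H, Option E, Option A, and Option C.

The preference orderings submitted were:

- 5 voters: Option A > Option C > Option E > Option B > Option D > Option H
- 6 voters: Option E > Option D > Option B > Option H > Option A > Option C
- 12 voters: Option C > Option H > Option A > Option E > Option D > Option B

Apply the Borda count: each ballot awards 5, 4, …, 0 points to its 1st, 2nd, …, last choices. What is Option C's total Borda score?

Borda scores:
  Option D: 5·1 + 6·4 + 12·1 = 41
  Option B: 5·2 + 6·3 + 12·0 = 28
  Option H: 5·0 + 6·2 + 12·4 = 60
  Option E: 5·3 + 6·5 + 12·2 = 69
  Option A: 5·5 + 6·1 + 12·3 = 67
  Option C: 5·4 + 6·0 + 12·5 = 80

80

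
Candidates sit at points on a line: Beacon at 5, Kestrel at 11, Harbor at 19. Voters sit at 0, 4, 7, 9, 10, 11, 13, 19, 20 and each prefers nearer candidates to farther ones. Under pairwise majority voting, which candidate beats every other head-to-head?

Kestrel

With single-peaked preferences on a line, the Condorcet winner is the candidate closest to the median voter.
The median voter (position 10) is closest to Kestrel at 11.
Check: Kestrel vs Beacon — voters closer to Kestrel: 6 of 9.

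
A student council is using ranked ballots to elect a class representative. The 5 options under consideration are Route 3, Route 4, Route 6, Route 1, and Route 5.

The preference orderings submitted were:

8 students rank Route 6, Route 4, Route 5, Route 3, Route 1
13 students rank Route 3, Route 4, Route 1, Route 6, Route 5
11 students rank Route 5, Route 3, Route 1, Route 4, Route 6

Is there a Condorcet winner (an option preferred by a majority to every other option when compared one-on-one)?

Head-to-head results (32 voters total):
Route 3 vs Route 4: Route 3 wins 24–8.
Route 3 vs Route 6: Route 3 wins 24–8.
Route 3 vs Route 1: Route 3 wins 32–0.
Route 3 vs Route 5: Route 5 wins 19–13.
Route 4 vs Route 6: Route 4 wins 24–8.
Route 4 vs Route 1: Route 4 wins 21–11.
Route 4 vs Route 5: Route 4 wins 21–11.
Route 6 vs Route 1: Route 1 wins 24–8.
Route 6 vs Route 5: Route 6 wins 21–11.
Route 1 vs Route 5: Route 5 wins 19–13.
No candidate beats all others: Route 3 beats Route 4 beats Route 5 beats Route 3, a majority cycle.

No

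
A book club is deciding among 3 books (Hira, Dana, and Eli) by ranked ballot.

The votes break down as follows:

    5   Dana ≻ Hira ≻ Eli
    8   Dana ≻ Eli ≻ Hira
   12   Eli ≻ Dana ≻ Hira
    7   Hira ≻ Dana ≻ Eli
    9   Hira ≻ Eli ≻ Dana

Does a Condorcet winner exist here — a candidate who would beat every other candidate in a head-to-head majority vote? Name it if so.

Head-to-head results (41 voters total):
Hira vs Dana: Dana wins 25–16.
Hira vs Eli: Hira wins 21–20.
Dana vs Eli: Eli wins 21–20.
No candidate beats all others: Hira beats Eli beats Dana beats Hira, a majority cycle.

No Condorcet winner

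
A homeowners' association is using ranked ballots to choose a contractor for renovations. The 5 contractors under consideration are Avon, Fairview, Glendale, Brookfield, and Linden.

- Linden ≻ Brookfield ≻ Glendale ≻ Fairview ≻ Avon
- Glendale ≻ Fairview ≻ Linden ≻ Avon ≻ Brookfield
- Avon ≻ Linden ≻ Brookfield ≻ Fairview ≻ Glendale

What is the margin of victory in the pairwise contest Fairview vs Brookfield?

1

Ballots ranking Fairview above Brookfield: 1.
Ballots ranking Brookfield above Fairview: 2.
Brookfield wins 2–1, a margin of 1.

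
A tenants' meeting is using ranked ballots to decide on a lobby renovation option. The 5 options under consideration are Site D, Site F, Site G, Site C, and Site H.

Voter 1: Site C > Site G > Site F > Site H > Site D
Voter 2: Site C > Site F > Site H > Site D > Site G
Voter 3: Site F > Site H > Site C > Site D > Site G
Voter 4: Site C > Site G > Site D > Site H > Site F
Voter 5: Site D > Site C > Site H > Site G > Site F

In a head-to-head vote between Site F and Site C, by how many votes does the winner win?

Ballots ranking Site F above Site C: 1.
Ballots ranking Site C above Site F: 4.
Site C wins 4–1, a margin of 3.

3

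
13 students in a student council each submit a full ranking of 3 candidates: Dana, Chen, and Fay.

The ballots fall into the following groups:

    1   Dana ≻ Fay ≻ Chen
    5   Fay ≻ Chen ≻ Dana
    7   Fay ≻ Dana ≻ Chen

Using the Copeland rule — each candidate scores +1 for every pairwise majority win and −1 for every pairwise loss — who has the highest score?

Pairwise results:
  Dana vs Chen: Dana wins 8–5.
  Dana vs Fay: Fay wins 12–1.
  Chen vs Fay: Fay wins 13–0.
Copeland scores (wins − losses):
  Dana: 1 − 1 = 0
  Chen: 0 − 2 = -2
  Fay: 2 − 0 = 2
Fay has the best Copeland score.

Fay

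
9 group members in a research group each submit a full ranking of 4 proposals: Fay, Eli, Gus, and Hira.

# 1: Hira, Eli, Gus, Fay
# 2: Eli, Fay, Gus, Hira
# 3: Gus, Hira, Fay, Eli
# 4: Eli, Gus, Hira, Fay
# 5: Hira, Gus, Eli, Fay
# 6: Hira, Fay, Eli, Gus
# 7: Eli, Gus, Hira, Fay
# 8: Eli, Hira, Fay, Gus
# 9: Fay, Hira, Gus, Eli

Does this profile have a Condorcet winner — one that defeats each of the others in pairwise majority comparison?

Head-to-head results (9 voters total):
Fay vs Eli: Eli wins 6–3.
Fay vs Gus: Gus wins 5–4.
Fay vs Hira: Hira wins 7–2.
Eli vs Gus: Eli wins 6–3.
Eli vs Hira: Hira wins 5–4.
Gus vs Hira: Hira wins 5–4.
Hira beats each rival — Fay (7–2), Eli (5–4), Gus (5–4) — so Hira is the Condorcet winner.

Yes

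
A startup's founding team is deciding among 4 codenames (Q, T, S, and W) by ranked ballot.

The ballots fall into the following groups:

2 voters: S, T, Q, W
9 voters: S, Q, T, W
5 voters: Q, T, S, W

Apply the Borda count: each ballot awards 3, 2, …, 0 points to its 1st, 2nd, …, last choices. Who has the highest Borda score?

Borda scores:
  Q: 2·1 + 9·2 + 5·3 = 35
  T: 2·2 + 9·1 + 5·2 = 23
  S: 2·3 + 9·3 + 5·1 = 38
  W: 2·0 + 9·0 + 5·0 = 0
S has the highest total.

S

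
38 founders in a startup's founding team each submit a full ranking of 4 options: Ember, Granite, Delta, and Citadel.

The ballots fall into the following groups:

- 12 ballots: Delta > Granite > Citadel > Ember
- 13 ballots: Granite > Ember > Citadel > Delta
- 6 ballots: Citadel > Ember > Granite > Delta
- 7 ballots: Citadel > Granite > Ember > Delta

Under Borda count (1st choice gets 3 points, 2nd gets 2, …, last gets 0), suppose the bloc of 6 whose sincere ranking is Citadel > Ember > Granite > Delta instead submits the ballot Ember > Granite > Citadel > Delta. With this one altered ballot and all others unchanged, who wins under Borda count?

Borda totals with the altered ballot: Ember 51, Granite 89, Delta 36, Citadel 52.
The winner is unchanged: still Granite.

Granite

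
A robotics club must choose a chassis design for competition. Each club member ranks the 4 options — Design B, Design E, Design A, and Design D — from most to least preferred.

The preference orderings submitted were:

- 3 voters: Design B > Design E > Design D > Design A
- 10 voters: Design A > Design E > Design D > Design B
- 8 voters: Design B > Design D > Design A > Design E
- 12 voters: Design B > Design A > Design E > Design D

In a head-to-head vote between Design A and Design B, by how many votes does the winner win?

Ballots ranking Design A above Design B: 10.
Ballots ranking Design B above Design A: 3+8+12 = 23.
Design B wins 23–10, a margin of 13.

13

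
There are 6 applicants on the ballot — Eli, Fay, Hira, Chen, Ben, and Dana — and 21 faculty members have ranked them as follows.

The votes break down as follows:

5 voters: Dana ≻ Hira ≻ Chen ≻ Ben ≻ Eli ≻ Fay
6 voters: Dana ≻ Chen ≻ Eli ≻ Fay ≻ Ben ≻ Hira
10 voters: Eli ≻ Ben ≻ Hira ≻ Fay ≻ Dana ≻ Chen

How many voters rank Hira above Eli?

Ballots ranking Hira above Eli: 5.
Ballots ranking Eli above Hira: 6+10 = 16.
So 5 of 21 voters prefer Hira to Eli.

5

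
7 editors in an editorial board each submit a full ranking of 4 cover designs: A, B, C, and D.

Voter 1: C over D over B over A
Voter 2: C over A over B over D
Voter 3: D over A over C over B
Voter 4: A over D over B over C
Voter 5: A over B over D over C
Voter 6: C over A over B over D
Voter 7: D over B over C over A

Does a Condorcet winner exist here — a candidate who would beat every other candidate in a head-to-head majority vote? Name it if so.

Head-to-head results (7 voters total):
A vs B: A wins 5–2.
A vs C: C wins 4–3.
A vs D: A wins 4–3.
B vs C: C wins 4–3.
B vs D: D wins 4–3.
C vs D: D wins 4–3.
No candidate beats all others: A beats D beats C beats A, a majority cycle.

No Condorcet winner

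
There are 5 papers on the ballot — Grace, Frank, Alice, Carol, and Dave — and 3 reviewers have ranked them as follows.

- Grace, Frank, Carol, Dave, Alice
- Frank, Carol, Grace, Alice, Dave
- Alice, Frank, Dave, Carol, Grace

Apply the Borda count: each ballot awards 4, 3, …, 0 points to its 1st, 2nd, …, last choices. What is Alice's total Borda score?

5

Borda scores:
  Grace: 4 + 2 + 0 = 6
  Frank: 3 + 4 + 3 = 10
  Alice: 0 + 1 + 4 = 5
  Carol: 2 + 3 + 1 = 6
  Dave: 1 + 0 + 2 = 3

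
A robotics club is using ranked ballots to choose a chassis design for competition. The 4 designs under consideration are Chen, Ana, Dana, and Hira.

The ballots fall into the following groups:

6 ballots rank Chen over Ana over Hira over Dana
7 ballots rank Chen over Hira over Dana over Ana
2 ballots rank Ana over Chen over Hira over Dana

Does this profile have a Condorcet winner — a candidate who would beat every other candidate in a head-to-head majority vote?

Head-to-head results (15 voters total):
Chen vs Ana: Chen wins 13–2.
Chen vs Dana: Chen wins 15–0.
Chen vs Hira: Chen wins 15–0.
Ana vs Dana: Ana wins 8–7.
Ana vs Hira: Ana wins 8–7.
Dana vs Hira: Hira wins 15–0.
Chen beats each rival — Ana (13–2), Dana (15–0), Hira (15–0) — so Chen is the Condorcet winner.

Yes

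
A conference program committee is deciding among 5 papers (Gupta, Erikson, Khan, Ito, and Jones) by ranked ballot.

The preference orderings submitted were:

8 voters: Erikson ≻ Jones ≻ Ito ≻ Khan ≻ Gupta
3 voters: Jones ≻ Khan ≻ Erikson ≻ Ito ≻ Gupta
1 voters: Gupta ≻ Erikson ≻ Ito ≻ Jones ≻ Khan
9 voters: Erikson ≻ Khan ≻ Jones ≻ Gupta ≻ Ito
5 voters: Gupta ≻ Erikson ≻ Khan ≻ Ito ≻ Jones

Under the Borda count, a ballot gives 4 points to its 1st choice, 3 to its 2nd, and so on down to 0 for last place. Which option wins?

Borda scores:
  Gupta: 8·0 + 3·0 + 4 + 9·1 + 5·4 = 33
  Erikson: 8·4 + 3·2 + 3 + 9·4 + 5·3 = 92
  Khan: 8·1 + 3·3 + 0 + 9·3 + 5·2 = 54
  Ito: 8·2 + 3·1 + 2 + 9·0 + 5·1 = 26
  Jones: 8·3 + 3·4 + 1 + 9·2 + 5·0 = 55
Erikson has the highest total.

Erikson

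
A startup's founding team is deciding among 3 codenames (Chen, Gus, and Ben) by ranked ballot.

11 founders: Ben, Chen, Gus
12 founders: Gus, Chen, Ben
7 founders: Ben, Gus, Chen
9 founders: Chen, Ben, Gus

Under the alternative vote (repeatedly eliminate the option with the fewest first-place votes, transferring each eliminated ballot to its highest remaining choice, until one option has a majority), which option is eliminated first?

Chen

Round 1: Ben 18, Gus 12, Chen 9. Chen has the fewest and is eliminated.
Round 2: Ben 27, Gus 12. Ben has a majority.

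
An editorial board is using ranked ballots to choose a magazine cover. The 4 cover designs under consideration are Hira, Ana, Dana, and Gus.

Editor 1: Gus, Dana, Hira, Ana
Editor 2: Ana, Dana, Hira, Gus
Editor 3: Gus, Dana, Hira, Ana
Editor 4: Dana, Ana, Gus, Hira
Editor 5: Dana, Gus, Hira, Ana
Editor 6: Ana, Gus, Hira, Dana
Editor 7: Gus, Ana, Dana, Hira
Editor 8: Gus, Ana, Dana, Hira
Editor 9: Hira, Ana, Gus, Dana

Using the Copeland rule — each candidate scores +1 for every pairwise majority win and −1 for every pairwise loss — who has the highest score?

Gus

Pairwise results:
  Hira vs Ana: Ana wins 5–4.
  Hira vs Dana: Dana wins 7–2.
  Hira vs Gus: Gus wins 7–2.
  Ana vs Dana: Ana wins 5–4.
  Ana vs Gus: Gus wins 5–4.
  Dana vs Gus: Gus wins 6–3.
Copeland scores (wins − losses):
  Hira: 0 − 3 = -3
  Ana: 2 − 1 = 1
  Dana: 1 − 2 = -1
  Gus: 3 − 0 = 3
Gus has the best Copeland score.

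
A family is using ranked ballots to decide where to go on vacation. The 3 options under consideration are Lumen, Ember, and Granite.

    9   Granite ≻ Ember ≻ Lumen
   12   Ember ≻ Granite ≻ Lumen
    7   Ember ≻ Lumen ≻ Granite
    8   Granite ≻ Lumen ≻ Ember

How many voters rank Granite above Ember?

17

Ballots ranking Granite above Ember: 9+8 = 17.
Ballots ranking Ember above Granite: 12+7 = 19.
So 17 of 36 voters prefer Granite to Ember.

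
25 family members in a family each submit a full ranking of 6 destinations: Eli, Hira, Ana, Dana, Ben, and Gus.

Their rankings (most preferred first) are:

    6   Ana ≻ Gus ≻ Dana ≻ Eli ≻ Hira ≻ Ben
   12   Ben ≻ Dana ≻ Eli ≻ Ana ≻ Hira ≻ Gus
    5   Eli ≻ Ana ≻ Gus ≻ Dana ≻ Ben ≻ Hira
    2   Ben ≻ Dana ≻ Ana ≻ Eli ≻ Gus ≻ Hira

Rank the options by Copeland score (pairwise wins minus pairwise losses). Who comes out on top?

Pairwise results:
  Eli vs Hira: Eli wins 25–0.
  Eli vs Ana: Eli wins 17–8.
  Eli vs Dana: Dana wins 20–5.
  Eli vs Ben: Ben wins 14–11.
  Eli vs Gus: Eli wins 19–6.
  Hira vs Ana: Ana wins 25–0.
  Hira vs Dana: Dana wins 25–0.
  Hira vs Ben: Ben wins 19–6.
  Hira vs Gus: Gus wins 13–12.
  Ana vs Dana: Dana wins 14–11.
  Ana vs Ben: Ben wins 14–11.
  Ana vs Gus: Ana wins 25–0.
  Dana vs Ben: Ben wins 14–11.
  Dana vs Gus: Dana wins 14–11.
  Ben vs Gus: Ben wins 14–11.
Copeland scores (wins − losses):
  Eli: 3 − 2 = 1
  Hira: 0 − 5 = -5
  Ana: 2 − 3 = -1
  Dana: 4 − 1 = 3
  Ben: 5 − 0 = 5
  Gus: 1 − 4 = -3
Ben has the best Copeland score.

Ben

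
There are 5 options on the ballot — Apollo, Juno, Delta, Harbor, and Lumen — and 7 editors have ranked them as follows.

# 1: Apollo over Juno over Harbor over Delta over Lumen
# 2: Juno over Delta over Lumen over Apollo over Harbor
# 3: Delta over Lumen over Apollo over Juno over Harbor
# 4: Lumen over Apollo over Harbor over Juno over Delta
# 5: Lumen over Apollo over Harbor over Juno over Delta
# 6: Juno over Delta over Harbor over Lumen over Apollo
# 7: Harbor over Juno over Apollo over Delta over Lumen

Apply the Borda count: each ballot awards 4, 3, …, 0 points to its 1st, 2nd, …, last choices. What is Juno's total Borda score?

17

Borda scores:
  Apollo: 4 + 1 + 2 + 3 + 3 + 0 + 2 = 15
  Juno: 3 + 4 + 1 + 1 + 1 + 4 + 3 = 17
  Delta: 1 + 3 + 4 + 0 + 0 + 3 + 1 = 12
  Harbor: 2 + 0 + 0 + 2 + 2 + 2 + 4 = 12
  Lumen: 0 + 2 + 3 + 4 + 4 + 1 + 0 = 14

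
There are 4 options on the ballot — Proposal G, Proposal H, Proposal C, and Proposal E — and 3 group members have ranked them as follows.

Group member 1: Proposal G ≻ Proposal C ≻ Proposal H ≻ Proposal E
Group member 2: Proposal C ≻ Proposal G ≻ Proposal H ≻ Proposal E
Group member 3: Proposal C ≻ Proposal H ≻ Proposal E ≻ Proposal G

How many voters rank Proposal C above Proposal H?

3

Ballots ranking Proposal C above Proposal H: 3.
Ballots ranking Proposal H above Proposal C: 0.
So 3 of 3 voters prefer Proposal C to Proposal H.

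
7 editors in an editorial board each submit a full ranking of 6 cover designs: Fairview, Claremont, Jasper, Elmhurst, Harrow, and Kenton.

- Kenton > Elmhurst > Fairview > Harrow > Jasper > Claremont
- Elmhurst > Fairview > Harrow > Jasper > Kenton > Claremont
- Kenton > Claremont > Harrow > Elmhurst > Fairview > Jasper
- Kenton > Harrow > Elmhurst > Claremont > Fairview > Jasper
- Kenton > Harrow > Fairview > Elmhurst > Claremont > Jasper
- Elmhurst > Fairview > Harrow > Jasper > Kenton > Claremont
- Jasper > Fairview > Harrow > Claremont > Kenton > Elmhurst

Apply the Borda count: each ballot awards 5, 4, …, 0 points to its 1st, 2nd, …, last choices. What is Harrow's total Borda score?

22

Borda scores:
  Fairview: 3 + 4 + 1 + 1 + 3 + 4 + 4 = 20
  Claremont: 0 + 0 + 4 + 2 + 1 + 0 + 2 = 9
  Jasper: 1 + 2 + 0 + 0 + 0 + 2 + 5 = 10
  Elmhurst: 4 + 5 + 2 + 3 + 2 + 5 + 0 = 21
  Harrow: 2 + 3 + 3 + 4 + 4 + 3 + 3 = 22
  Kenton: 5 + 1 + 5 + 5 + 5 + 1 + 1 = 23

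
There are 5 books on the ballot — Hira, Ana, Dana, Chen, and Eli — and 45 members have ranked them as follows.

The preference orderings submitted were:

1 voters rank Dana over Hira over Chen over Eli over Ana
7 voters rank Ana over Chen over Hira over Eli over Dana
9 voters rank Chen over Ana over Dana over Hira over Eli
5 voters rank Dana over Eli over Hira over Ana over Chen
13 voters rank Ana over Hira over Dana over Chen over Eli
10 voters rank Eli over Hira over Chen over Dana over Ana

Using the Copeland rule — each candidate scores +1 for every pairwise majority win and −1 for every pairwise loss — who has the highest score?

Pairwise results:
  Hira vs Ana: Ana wins 29–16.
  Hira vs Dana: Hira wins 30–15.
  Hira vs Chen: Hira wins 29–16.
  Hira vs Eli: Hira wins 30–15.
  Ana vs Dana: Ana wins 29–16.
  Ana vs Chen: Ana wins 25–20.
  Ana vs Eli: Ana wins 29–16.
  Dana vs Chen: Chen wins 26–19.
  Dana vs Eli: Dana wins 28–17.
  Chen vs Eli: Chen wins 30–15.
Copeland scores (wins − losses):
  Hira: 3 − 1 = 2
  Ana: 4 − 0 = 4
  Dana: 1 − 3 = -2
  Chen: 2 − 2 = 0
  Eli: 0 − 4 = -4
Ana has the best Copeland score.

Ana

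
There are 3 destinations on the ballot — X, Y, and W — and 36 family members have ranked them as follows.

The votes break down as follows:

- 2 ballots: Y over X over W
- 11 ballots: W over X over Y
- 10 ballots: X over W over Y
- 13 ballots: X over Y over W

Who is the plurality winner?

X

First-place vote totals:
  X: 23
  Y: 2
  W: 11
X has the most first-place votes.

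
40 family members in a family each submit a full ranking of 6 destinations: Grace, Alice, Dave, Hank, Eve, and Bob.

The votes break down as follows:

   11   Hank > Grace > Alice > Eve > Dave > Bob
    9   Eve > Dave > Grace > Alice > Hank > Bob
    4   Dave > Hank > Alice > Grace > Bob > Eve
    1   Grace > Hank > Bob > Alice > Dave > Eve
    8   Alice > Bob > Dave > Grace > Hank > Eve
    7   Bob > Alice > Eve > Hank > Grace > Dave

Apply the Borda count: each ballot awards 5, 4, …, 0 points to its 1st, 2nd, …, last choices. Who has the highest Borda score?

Alice

Borda scores:
  Grace: 11·4 + 9·3 + 4·2 + 5 + 8·2 + 7·1 = 107
  Alice: 11·3 + 9·2 + 4·3 + 2 + 8·5 + 7·4 = 133
  Dave: 11·1 + 9·4 + 4·5 + 1 + 8·3 + 7·0 = 92
  Hank: 11·5 + 9·1 + 4·4 + 4 + 8·1 + 7·2 = 106
  Eve: 11·2 + 9·5 + 4·0 + 0 + 8·0 + 7·3 = 88
  Bob: 11·0 + 9·0 + 4·1 + 3 + 8·4 + 7·5 = 74
Alice has the highest total.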